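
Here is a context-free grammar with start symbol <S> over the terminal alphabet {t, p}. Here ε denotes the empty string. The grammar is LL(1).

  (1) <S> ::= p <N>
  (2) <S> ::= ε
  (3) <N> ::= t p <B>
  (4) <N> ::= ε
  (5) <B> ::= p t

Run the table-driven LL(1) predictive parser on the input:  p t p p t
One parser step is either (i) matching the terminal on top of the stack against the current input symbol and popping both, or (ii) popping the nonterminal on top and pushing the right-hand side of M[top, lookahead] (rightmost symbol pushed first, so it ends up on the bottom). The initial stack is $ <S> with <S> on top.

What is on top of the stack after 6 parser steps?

p

     Stack      Input        Action
  1  $ <S>      p t p p t $  expand <S> ::= p <N>
  2  $ <N> p    p t p p t $  match p
  3  $ <N>      t p p t $    expand <N> ::= t p <B>
  4  $ <B> p t  t p p t $    match t
  5  $ <B> p    p p t $      match p
  6  $ <B>      p t $        expand <B> ::= p t
Stack after step 6: $ t p (top = p).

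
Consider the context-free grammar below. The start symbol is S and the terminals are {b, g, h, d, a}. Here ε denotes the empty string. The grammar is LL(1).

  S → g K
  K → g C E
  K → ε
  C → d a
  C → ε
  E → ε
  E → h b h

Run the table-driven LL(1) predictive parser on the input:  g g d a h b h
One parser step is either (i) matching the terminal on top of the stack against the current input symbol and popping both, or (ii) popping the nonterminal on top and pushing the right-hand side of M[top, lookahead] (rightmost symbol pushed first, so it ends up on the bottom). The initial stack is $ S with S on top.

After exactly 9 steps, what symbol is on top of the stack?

b

step 1: stack=$ S  input=g g d a h b h $  — expand S → g K
step 2: stack=$ K g  input=g g d a h b h $  — match g
step 3: stack=$ K  input=g d a h b h $  — expand K → g C E
step 4: stack=$ E C g  input=g d a h b h $  — match g
step 5: stack=$ E C  input=d a h b h $  — expand C → d a
step 6: stack=$ E a d  input=d a h b h $  — match d
step 7: stack=$ E a  input=a h b h $  — match a
step 8: stack=$ E  input=h b h $  — expand E → h b h
step 9: stack=$ h b h  input=h b h $  — match h
Stack after step 9: $ h b (top = b).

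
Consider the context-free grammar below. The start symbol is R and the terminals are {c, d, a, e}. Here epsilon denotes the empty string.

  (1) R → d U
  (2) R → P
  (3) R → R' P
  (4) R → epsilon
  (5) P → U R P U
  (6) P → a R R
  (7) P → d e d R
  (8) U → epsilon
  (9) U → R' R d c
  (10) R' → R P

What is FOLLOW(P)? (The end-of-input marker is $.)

FIRST(R): from R→d U we get {d}; from R→P we get {a, d}; from R→R' P we get {a, d}; from R→epsilon we get {epsilon}. So FIRST(R) = {epsilon, a, d}.
FIRST(P): from P→U R P U we get {a, d}; from P→a R R we get {a}; from P→d e d R we get {d}. So FIRST(P) = {a, d}.
FIRST(R'): from R'→R P we get {a, d}. So FIRST(R') = {a, d}.
FIRST(U): from U→epsilon we get {epsilon}; from U→R' R d c we get {a, d}. So FIRST(U) = {epsilon, a, d}.
FOLLOW(R) includes $ since R is the start symbol.
FOLLOW(R'): in R→R' P, R' is followed by P with FIRST {a, d}; in U→R' R d c, R' is followed by R d c with FIRST {a, d}. Thus FOLLOW(R') = {a, d}.
FOLLOW(R): in P→U R P U, R is followed by P U with FIRST {a, d}; in P→a R R (occurrence 1), R is followed by R with FIRST {epsilon, a, d}; in P→a R R (occurrence 1), the suffix after R is nullable, so FOLLOW(R) ⊇ FOLLOW(P) = {$, a, d}; in P→a R R (occurrence 2), the suffix after R is empty, so FOLLOW(R) ⊇ FOLLOW(P) = {$, a, d}; in P→d e d R, the suffix after R is empty, so FOLLOW(R) ⊇ FOLLOW(P) = {$, a, d}; in U→R' R d c, R is followed by d c with FIRST {d}; in R'→R P, R is followed by P with FIRST {a, d}. Thus FOLLOW(R) = {$, a, d}.
FOLLOW(P): in R→P, the suffix after P is empty, so FOLLOW(P) ⊇ FOLLOW(R) = {$, a, d}; in R→R' P, the suffix after P is empty, so FOLLOW(P) ⊇ FOLLOW(R) = {$, a, d}; in P→U R P U, P is followed by U with FIRST {epsilon, a, d}; in P→U R P U, the suffix after P is nullable (adds nothing new); in R'→R P, the suffix after P is empty, so FOLLOW(P) ⊇ FOLLOW(R') = {a, d}. Thus FOLLOW(P) = {$, a, d}.
FOLLOW(U): in R→d U, the suffix after U is empty, so FOLLOW(U) ⊇ FOLLOW(R) = {$, a, d}; in P→U R P U (occurrence 1), U is followed by R P U with FIRST {a, d}; in P→U R P U (occurrence 2), the suffix after U is empty, so FOLLOW(U) ⊇ FOLLOW(P) = {$, a, d}. Thus FOLLOW(U) = {$, a, d}.

{$, a, d}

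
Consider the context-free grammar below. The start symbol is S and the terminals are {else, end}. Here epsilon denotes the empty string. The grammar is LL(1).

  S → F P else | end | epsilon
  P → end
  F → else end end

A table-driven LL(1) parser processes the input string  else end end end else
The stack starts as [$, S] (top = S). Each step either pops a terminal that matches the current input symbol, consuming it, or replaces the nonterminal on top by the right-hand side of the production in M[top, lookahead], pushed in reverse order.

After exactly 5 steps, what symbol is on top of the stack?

P

     Stack                  Input                    Action
  1  $ S                    else end end end else $  expand S → F P else
  2  $ else P F             else end end end else $  expand F → else end end
  3  $ else P end end else  else end end end else $  match else
  4  $ else P end end       end end end else $       match end
  5  $ else P end           end end else $           match end
Stack after step 5: $ else P (top = P).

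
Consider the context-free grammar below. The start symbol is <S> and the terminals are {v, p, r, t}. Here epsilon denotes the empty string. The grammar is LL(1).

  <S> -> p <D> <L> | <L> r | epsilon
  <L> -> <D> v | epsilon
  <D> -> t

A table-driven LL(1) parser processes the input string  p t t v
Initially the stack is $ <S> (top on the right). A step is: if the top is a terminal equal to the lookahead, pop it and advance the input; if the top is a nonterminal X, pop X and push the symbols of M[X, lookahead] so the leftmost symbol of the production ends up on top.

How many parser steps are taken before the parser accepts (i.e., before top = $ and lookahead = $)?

step 1: stack=$ <S>  input=p t t v $  — expand <S> -> p <D> <L>
step 2: stack=$ <L> <D> p  input=p t t v $  — match p
step 3: stack=$ <L> <D>  input=t t v $  — expand <D> -> t
step 4: stack=$ <L> t  input=t t v $  — match t
step 5: stack=$ <L>  input=t v $  — expand <L> -> <D> v
step 6: stack=$ v <D>  input=t v $  — expand <D> -> t
step 7: stack=$ v t  input=t v $  — match t
step 8: stack=$ v  input=v $  — match v
Accept reached after 8 steps.

8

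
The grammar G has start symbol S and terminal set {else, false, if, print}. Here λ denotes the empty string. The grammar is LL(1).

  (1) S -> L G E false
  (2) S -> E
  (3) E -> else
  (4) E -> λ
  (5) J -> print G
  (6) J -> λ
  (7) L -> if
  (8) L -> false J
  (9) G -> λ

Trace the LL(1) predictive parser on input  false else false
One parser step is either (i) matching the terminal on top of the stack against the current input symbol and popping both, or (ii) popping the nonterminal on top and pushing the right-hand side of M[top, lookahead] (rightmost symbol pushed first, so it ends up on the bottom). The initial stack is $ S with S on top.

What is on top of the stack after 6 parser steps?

else

     Stack                Input               Action
  1  $ S                  false else false $  expand S -> L G E false
  2  $ false E G L        false else false $  expand L -> false J
  3  $ false E G J false  false else false $  match false
  4  $ false E G J        else false $        expand J -> λ
  5  $ false E G          else false $        expand G -> λ
  6  $ false E            else false $        expand E -> else
Stack after step 6: $ false else (top = else).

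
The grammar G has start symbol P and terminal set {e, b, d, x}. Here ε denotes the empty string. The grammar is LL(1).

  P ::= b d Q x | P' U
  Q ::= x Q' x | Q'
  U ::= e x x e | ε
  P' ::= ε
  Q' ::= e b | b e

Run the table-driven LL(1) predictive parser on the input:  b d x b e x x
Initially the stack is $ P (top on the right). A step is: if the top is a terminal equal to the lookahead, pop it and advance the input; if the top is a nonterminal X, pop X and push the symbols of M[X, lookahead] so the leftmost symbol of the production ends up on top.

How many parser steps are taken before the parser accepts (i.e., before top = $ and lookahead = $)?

10

step 1: stack=$ P  input=b d x b e x x $  — expand P ::= b d Q x
step 2: stack=$ x Q d b  input=b d x b e x x $  — match b
step 3: stack=$ x Q d  input=d x b e x x $  — match d
step 4: stack=$ x Q  input=x b e x x $  — expand Q ::= x Q' x
step 5: stack=$ x x Q' x  input=x b e x x $  — match x
step 6: stack=$ x x Q'  input=b e x x $  — expand Q' ::= b e
step 7: stack=$ x x e b  input=b e x x $  — match b
step 8: stack=$ x x e  input=e x x $  — match e
step 9: stack=$ x x  input=x x $  — match x
step 10: stack=$ x  input=x $  — match x
Accept reached after 10 steps.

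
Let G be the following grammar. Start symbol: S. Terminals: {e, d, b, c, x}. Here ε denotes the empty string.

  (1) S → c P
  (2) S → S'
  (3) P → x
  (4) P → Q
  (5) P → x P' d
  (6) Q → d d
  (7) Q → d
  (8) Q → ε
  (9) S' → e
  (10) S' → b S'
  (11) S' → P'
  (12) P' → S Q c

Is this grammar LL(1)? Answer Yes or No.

No

FIRST(S) = {b, c, e}
FIRST(P) = {ε, d, x}
FIRST(Q) = {ε, d}
FIRST(S') = {b, c, e}
FIRST(P') = {b, c, e}
FOLLOW(S) = {$, c, d}
FOLLOW(P) = {$, c, d}
FOLLOW(Q) = {$, c, d}
FOLLOW(S') = {$, c, d}
FOLLOW(P') = {$, c, d}
Cell M[P, x] receives both P → x and P → x P' d — the grammar is not LL(1).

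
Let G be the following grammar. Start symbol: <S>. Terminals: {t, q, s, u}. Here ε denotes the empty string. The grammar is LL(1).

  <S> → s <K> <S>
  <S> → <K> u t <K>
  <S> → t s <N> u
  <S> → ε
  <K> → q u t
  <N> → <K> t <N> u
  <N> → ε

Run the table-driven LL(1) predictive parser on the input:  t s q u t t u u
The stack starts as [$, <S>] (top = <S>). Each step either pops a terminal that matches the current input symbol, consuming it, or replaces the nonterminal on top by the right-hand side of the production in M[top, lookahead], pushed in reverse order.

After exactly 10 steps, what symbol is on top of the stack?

u

step 1: stack=$ <S>  input=t s q u t t u u $  — expand <S> → t s <N> u
step 2: stack=$ u <N> s t  input=t s q u t t u u $  — match t
step 3: stack=$ u <N> s  input=s q u t t u u $  — match s
step 4: stack=$ u <N>  input=q u t t u u $  — expand <N> → <K> t <N> u
step 5: stack=$ u u <N> t <K>  input=q u t t u u $  — expand <K> → q u t
step 6: stack=$ u u <N> t t u q  input=q u t t u u $  — match q
step 7: stack=$ u u <N> t t u  input=u t t u u $  — match u
step 8: stack=$ u u <N> t t  input=t t u u $  — match t
step 9: stack=$ u u <N> t  input=t u u $  — match t
step 10: stack=$ u u <N>  input=u u $  — expand <N> → ε
Stack after step 10: $ u u (top = u).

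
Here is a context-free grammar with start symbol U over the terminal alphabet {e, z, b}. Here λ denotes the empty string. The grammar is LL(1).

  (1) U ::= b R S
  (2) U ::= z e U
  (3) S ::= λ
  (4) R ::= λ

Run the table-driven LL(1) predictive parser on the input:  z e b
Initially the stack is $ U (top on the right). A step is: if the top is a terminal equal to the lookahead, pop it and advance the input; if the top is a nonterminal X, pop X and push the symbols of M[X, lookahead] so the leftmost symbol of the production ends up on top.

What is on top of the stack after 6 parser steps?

S

step 1: stack=$ U  input=z e b $  — expand U ::= z e U
step 2: stack=$ U e z  input=z e b $  — match z
step 3: stack=$ U e  input=e b $  — match e
step 4: stack=$ U  input=b $  — expand U ::= b R S
step 5: stack=$ S R b  input=b $  — match b
step 6: stack=$ S R  input=$  — expand R ::= λ
Stack after step 6: $ S (top = S).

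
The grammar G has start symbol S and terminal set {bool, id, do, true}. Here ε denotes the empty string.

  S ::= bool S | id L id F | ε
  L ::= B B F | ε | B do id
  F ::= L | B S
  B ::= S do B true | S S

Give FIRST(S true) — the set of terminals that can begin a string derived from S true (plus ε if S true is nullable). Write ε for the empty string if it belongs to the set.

FIRST(S) = {ε, bool, id}
FIRST(B) = {ε, bool, do, id}  (via S do B true, S S)
FIRST(L) = {ε, bool, do, id}  (via B B F, B do id)
FIRST(F) = {ε, bool, do, id}  (via L, B S)
FIRST(S true): take FIRST of each symbol in turn, carrying on past any symbol whose FIRST contains ε; result {bool, id, true}.

{bool, id, true}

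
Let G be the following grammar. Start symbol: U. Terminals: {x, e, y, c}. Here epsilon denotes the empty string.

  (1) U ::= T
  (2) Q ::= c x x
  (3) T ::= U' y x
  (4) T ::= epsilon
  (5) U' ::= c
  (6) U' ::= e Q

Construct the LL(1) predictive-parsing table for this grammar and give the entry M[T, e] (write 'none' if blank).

T ::= U' y x

FIRST(Q): from Q::=c x x we get {c}. So FIRST(Q) = {c}.
FIRST(U'): from U'::=c we get {c}; from U'::=e Q we get {e}. So FIRST(U') = {c, e}.
FIRST(T): from T::=U' y x we get {c, e}; from T::=epsilon we get {epsilon}. So FIRST(T) = {epsilon, c, e}.
FIRST(U): from U::=T we get {epsilon, c, e}. So FIRST(U) = {epsilon, c, e}.
FOLLOW(U) includes $ since U is the start symbol.
FOLLOW(U): U appears on no right-hand side. Thus FOLLOW(U) = {$}.
FOLLOW(T): in U::=T, the suffix after T is empty, so FOLLOW(T) ⊇ FOLLOW(U) = {$}. Thus FOLLOW(T) = {$}.
For T ::= U' y x: FIRST(U' y x) = {c, e}, so it goes in M[T, t] for t ∈ {c, e}.
For T ::= epsilon: FIRST(epsilon) = {epsilon}, so it goes in M[T, t] for t ∈ {}; since epsilon ∈ FIRST, also for every t ∈ FOLLOW(T) = {$}.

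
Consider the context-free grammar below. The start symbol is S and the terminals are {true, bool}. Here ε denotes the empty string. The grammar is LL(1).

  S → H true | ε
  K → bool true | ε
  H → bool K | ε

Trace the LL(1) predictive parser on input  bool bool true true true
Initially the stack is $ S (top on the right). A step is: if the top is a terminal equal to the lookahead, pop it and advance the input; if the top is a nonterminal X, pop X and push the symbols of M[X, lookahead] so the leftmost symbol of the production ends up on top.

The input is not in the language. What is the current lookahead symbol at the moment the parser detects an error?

true

step 1: stack=$ S  input=bool bool true true true $  — expand S → H true
step 2: stack=$ true H  input=bool bool true true true $  — expand H → bool K
step 3: stack=$ true K bool  input=bool bool true true true $  — match bool
step 4: stack=$ true K  input=bool true true true $  — expand K → bool true
step 5: stack=$ true true bool  input=bool true true true $  — match bool
step 6: stack=$ true true  input=true true true $  — match true
step 7: stack=$ true  input=true true $  — match true
step 8: stack=$  input=true $  — error: stack empty but input remains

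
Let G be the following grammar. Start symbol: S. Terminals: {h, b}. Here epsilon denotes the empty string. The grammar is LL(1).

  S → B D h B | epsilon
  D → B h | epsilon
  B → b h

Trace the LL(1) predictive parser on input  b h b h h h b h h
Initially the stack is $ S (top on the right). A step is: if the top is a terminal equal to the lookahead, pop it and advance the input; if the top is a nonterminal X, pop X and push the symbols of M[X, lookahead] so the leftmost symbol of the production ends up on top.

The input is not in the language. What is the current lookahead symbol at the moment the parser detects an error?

step 1: stack=$ S  input=b h b h h h b h h $  — expand S → B D h B
step 2: stack=$ B h D B  input=b h b h h h b h h $  — expand B → b h
step 3: stack=$ B h D h b  input=b h b h h h b h h $  — match b
step 4: stack=$ B h D h  input=h b h h h b h h $  — match h
step 5: stack=$ B h D  input=b h h h b h h $  — expand D → B h
step 6: stack=$ B h h B  input=b h h h b h h $  — expand B → b h
step 7: stack=$ B h h h b  input=b h h h b h h $  — match b
step 8: stack=$ B h h h  input=h h h b h h $  — match h
step 9: stack=$ B h h  input=h h b h h $  — match h
step 10: stack=$ B h  input=h b h h $  — match h
step 11: stack=$ B  input=b h h $  — expand B → b h
step 12: stack=$ h b  input=b h h $  — match b
step 13: stack=$ h  input=h h $  — match h
step 14: stack=$  input=h $  — error: stack empty but input remains

h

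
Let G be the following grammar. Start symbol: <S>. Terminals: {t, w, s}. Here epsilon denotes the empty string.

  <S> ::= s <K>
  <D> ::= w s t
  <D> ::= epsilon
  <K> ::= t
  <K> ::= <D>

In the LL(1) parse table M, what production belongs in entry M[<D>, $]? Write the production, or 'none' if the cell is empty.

FIRST(<S>) = {s}
FIRST(<D>) = {epsilon, w}
FIRST(<K>) = {epsilon, t, w}  (via <D>)
FOLLOW(<S>) includes $ since <S> is the start symbol.
FOLLOW(<K>): in <S>::=s <K>, the suffix after <K> is empty, so FOLLOW(<K>) ⊇ FOLLOW(<S>) = {$}. Thus FOLLOW(<K>) = {$}.
FOLLOW(<D>): in <K>::=<D>, the suffix after <D> is empty, so FOLLOW(<D>) ⊇ FOLLOW(<K>) = {$}. Thus FOLLOW(<D>) = {$}.
For <D> ::= w s t: FIRST(w s t) = {w}, so it goes in M[<D>, t] for t ∈ {w}.
For <D> ::= epsilon: FIRST(epsilon) = {epsilon}, so it goes in M[<D>, t] for t ∈ {}; since epsilon ∈ FIRST, also for every t ∈ FOLLOW(<D>) = {$}.

<D> ::= epsilon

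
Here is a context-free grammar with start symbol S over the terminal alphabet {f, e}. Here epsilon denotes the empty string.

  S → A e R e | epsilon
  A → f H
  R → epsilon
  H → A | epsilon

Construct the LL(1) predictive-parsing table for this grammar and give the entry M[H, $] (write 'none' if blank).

none

FIRST(A): from A→f H we get {f}. So FIRST(A) = {f}.
FIRST(R): from R→epsilon we get {epsilon}. So FIRST(R) = {epsilon}.
FIRST(S): from S→A e R e we get {f}; from S→epsilon we get {epsilon}. So FIRST(S) = {epsilon, f}.
FIRST(H): from H→A we get {f}; from H→epsilon we get {epsilon}. So FIRST(H) = {epsilon, f}.
FOLLOW(S) includes $ since S is the start symbol.
FOLLOW(A): in S→A e R e, A is followed by e R e with FIRST {e}; in H→A, the suffix after A is empty, so FOLLOW(A) ⊇ FOLLOW(H) = {e}. Thus FOLLOW(A) = {e}.
FOLLOW(H): in A→f H, the suffix after H is empty, so FOLLOW(H) ⊇ FOLLOW(A) = {e}. Thus FOLLOW(H) = {e}.
For H → A: FIRST(A) = {f}, so it goes in M[H, t] for t ∈ {f}.
For H → epsilon: FIRST(epsilon) = {epsilon}, so it goes in M[H, t] for t ∈ {}; since epsilon ∈ FIRST, also for every t ∈ FOLLOW(H) = {e}.
None of these place a production in M[H, $].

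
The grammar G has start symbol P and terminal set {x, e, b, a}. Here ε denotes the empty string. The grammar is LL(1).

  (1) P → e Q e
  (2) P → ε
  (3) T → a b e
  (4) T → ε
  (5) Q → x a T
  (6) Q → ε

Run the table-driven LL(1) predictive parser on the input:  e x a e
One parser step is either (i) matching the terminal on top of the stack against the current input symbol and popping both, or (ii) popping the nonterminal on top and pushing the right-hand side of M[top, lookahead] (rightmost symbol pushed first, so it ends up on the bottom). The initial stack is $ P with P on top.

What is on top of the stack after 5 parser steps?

T

     Stack      Input      Action
  1  $ P        e x a e $  expand P → e Q e
  2  $ e Q e    e x a e $  match e
  3  $ e Q      x a e $    expand Q → x a T
  4  $ e T a x  x a e $    match x
  5  $ e T a    a e $      match a
Stack after step 5: $ e T (top = T).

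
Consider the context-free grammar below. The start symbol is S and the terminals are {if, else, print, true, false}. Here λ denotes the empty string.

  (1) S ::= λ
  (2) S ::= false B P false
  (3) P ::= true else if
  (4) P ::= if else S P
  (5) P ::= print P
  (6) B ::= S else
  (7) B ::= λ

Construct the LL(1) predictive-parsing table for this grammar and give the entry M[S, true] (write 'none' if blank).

FIRST(S) = {λ, false}
FIRST(P) = {if, print, true}
FIRST(B) = {λ, else, false}  (via S else)
FOLLOW(S) includes $ since S is the start symbol.
FOLLOW(S): in P::=if else S P, S is followed by P with FIRST {if, print, true}; in B::=S else, S is followed by else with FIRST {else}. Thus FOLLOW(S) = {$, else, if, print, true}.
For S ::= λ: FIRST(λ) = {λ}, so it goes in M[S, t] for t ∈ {}; since λ ∈ FIRST, also for every t ∈ FOLLOW(S) = {$, else, if, print, true}.
For S ::= false B P false: FIRST(false B P false) = {false}, so it goes in M[S, t] for t ∈ {false}.

S ::= λ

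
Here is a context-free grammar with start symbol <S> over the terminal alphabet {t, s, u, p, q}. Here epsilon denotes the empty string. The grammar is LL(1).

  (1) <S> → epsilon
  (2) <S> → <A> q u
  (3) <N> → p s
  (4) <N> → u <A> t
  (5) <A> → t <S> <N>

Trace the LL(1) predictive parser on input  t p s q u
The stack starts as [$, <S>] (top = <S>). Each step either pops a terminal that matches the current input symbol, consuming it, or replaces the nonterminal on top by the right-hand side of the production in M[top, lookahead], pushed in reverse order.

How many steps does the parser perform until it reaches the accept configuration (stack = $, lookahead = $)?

9

     Stack            Input        Action
  1  $ <S>            t p s q u $  expand <S> → <A> q u
  2  $ u q <A>        t p s q u $  expand <A> → t <S> <N>
  3  $ u q <N> <S> t  t p s q u $  match t
  4  $ u q <N> <S>    p s q u $    expand <S> → epsilon
  5  $ u q <N>        p s q u $    expand <N> → p s
  6  $ u q s p        p s q u $    match p
  7  $ u q s          s q u $      match s
  8  $ u q            q u $        match q
  9  $ u              u $          match u
Accept reached after 9 steps.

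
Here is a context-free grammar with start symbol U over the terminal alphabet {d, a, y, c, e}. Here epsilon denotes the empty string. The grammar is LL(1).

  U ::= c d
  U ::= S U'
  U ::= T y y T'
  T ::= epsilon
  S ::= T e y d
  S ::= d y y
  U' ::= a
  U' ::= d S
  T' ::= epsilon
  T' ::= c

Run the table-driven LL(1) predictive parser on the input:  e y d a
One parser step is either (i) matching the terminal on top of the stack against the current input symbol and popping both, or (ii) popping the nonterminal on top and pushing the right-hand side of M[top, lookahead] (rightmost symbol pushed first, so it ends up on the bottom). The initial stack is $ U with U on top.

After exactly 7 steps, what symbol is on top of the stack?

     Stack         Input      Action
  1  $ U           e y d a $  expand U ::= S U'
  2  $ U' S        e y d a $  expand S ::= T e y d
  3  $ U' d y e T  e y d a $  expand T ::= epsilon
  4  $ U' d y e    e y d a $  match e
  5  $ U' d y      y d a $    match y
  6  $ U' d        d a $      match d
  7  $ U'          a $        expand U' ::= a
Stack after step 7: $ a (top = a).

a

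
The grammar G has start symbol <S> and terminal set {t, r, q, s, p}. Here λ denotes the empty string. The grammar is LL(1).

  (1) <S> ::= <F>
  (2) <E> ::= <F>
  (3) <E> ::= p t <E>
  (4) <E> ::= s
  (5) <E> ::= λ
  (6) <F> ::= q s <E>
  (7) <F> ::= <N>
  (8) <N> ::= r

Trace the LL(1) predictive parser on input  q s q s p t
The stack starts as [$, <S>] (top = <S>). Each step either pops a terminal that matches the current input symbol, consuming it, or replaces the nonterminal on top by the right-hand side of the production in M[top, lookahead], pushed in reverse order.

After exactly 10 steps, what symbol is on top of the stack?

t

step 1: stack=$ <S>  input=q s q s p t $  — expand <S> ::= <F>
step 2: stack=$ <F>  input=q s q s p t $  — expand <F> ::= q s <E>
step 3: stack=$ <E> s q  input=q s q s p t $  — match q
step 4: stack=$ <E> s  input=s q s p t $  — match s
step 5: stack=$ <E>  input=q s p t $  — expand <E> ::= <F>
step 6: stack=$ <F>  input=q s p t $  — expand <F> ::= q s <E>
step 7: stack=$ <E> s q  input=q s p t $  — match q
step 8: stack=$ <E> s  input=s p t $  — match s
step 9: stack=$ <E>  input=p t $  — expand <E> ::= p t <E>
step 10: stack=$ <E> t p  input=p t $  — match p
Stack after step 10: $ <E> t (top = t).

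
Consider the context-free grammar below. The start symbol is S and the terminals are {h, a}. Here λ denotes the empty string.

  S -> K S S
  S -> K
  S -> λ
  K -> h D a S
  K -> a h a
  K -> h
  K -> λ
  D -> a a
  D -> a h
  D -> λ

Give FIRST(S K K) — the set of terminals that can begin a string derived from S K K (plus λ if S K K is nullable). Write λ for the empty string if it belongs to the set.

FIRST(K) = {λ, a, h}
FIRST(D) = {λ, a}
FIRST(S) = {λ, a, h}  (via K S S, K)
FIRST(S K K): take FIRST of each symbol in turn, carrying on past any symbol whose FIRST contains λ; result {λ, a, h}.

{λ, a, h}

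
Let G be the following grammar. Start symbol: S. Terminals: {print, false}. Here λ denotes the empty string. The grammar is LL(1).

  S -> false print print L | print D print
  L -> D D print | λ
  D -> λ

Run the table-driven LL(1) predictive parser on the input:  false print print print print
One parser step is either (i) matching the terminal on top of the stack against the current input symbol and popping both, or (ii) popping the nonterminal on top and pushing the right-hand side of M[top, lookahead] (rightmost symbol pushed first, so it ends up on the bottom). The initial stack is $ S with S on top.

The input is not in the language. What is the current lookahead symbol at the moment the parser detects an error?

print

     Stack                  Input                            Action
  1  $ S                    false print print print print $  expand S -> false print print L
  2  $ L print print false  false print print print print $  match false
  3  $ L print print        print print print print $        match print
  4  $ L print              print print print $              match print
  5  $ L                    print print $                    expand L -> D D print
  6  $ print D D            print print $                    expand D -> λ
  7  $ print D              print print $                    expand D -> λ
  8  $ print                print print $                    match print
  9  $                      print $                          error: stack empty but input remains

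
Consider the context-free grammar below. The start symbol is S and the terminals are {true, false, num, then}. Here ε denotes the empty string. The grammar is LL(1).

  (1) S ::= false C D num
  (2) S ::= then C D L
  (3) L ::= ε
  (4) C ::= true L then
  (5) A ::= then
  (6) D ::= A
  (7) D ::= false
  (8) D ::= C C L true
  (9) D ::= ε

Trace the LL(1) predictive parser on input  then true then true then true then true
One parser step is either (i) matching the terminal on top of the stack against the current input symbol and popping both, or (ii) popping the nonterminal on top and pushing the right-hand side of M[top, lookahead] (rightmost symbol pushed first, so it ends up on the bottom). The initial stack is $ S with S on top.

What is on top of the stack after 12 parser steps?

true

step 1: stack=$ S  input=then true then true then true then true $  — expand S ::= then C D L
step 2: stack=$ L D C then  input=then true then true then true then true $  — match then
step 3: stack=$ L D C  input=true then true then true then true $  — expand C ::= true L then
step 4: stack=$ L D then L true  input=true then true then true then true $  — match true
step 5: stack=$ L D then L  input=then true then true then true $  — expand L ::= ε
step 6: stack=$ L D then  input=then true then true then true $  — match then
step 7: stack=$ L D  input=true then true then true $  — expand D ::= C C L true
step 8: stack=$ L true L C C  input=true then true then true $  — expand C ::= true L then
step 9: stack=$ L true L C then L true  input=true then true then true $  — match true
step 10: stack=$ L true L C then L  input=then true then true $  — expand L ::= ε
step 11: stack=$ L true L C then  input=then true then true $  — match then
step 12: stack=$ L true L C  input=true then true $  — expand C ::= true L then
Stack after step 12: $ L true L then L true (top = true).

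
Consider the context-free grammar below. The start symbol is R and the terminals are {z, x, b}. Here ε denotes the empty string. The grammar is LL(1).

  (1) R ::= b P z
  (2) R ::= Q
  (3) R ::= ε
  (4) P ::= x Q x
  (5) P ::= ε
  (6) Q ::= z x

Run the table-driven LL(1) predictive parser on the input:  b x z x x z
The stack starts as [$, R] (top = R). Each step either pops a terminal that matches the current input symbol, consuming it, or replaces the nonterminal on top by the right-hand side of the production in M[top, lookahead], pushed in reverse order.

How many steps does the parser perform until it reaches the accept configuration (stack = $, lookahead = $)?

9

step 1: stack=$ R  input=b x z x x z $  — expand R ::= b P z
step 2: stack=$ z P b  input=b x z x x z $  — match b
step 3: stack=$ z P  input=x z x x z $  — expand P ::= x Q x
step 4: stack=$ z x Q x  input=x z x x z $  — match x
step 5: stack=$ z x Q  input=z x x z $  — expand Q ::= z x
step 6: stack=$ z x x z  input=z x x z $  — match z
step 7: stack=$ z x x  input=x x z $  — match x
step 8: stack=$ z x  input=x z $  — match x
step 9: stack=$ z  input=z $  — match z
Accept reached after 9 steps.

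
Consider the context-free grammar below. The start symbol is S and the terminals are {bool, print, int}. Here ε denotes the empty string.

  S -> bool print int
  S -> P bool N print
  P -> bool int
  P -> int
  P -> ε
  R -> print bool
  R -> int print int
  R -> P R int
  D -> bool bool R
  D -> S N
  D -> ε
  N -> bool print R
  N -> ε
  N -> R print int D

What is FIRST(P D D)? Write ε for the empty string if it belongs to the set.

FIRST(P): from P->bool int we get {bool}; from P->int we get {int}; from P->ε we get {ε}. So FIRST(P) = {ε, bool, int}.
FIRST(S): from S->bool print int we get {bool}; from S->P bool N print we get {bool, int}. So FIRST(S) = {bool, int}.
FIRST(R): from R->print bool we get {print}; from R->int print int we get {int}; from R->P R int we get {bool, int, print}. So FIRST(R) = {bool, int, print}.
FIRST(D): from D->bool bool R we get {bool}; from D->S N we get {bool, int}; from D->ε we get {ε}. So FIRST(D) = {ε, bool, int}.
FIRST(N): from N->bool print R we get {bool}; from N->ε we get {ε}; from N->R print int D we get {bool, int, print}. So FIRST(N) = {ε, bool, int, print}.
FIRST(P D D): take FIRST of each symbol in turn, carrying on past any symbol whose FIRST contains ε; result {ε, bool, int}.

{ε, bool, int}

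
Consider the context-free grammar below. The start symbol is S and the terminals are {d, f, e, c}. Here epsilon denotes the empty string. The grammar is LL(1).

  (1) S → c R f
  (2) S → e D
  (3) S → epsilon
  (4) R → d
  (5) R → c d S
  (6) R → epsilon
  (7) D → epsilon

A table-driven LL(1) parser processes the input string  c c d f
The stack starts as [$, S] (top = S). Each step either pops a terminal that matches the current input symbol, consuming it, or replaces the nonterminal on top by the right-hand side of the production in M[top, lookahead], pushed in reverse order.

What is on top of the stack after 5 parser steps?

S

     Stack      Input      Action
  1  $ S        c c d f $  expand S → c R f
  2  $ f R c    c c d f $  match c
  3  $ f R      c d f $    expand R → c d S
  4  $ f S d c  c d f $    match c
  5  $ f S d    d f $      match d
Stack after step 5: $ f S (top = S).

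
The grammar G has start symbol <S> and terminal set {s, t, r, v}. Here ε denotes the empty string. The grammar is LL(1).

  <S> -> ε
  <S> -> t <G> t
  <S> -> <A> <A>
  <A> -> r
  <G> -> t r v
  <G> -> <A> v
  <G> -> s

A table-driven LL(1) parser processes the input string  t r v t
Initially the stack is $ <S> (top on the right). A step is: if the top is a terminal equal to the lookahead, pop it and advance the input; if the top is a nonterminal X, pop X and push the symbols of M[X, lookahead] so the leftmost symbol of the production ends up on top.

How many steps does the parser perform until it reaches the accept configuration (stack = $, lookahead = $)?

7

     Stack      Input      Action
  1  $ <S>      t r v t $  expand <S> -> t <G> t
  2  $ t <G> t  t r v t $  match t
  3  $ t <G>    r v t $    expand <G> -> <A> v
  4  $ t v <A>  r v t $    expand <A> -> r
  5  $ t v r    r v t $    match r
  6  $ t v      v t $      match v
  7  $ t        t $        match t
Accept reached after 7 steps.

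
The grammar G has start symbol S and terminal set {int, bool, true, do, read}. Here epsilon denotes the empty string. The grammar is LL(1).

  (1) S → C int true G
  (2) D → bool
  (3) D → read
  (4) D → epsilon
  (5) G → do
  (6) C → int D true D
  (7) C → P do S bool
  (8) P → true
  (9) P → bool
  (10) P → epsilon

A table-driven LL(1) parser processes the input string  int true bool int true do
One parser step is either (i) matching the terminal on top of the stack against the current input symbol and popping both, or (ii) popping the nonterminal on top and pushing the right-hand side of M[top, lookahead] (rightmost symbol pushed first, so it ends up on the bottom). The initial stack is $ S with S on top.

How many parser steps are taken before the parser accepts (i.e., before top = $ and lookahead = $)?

      Stack                      Input                        Action
   1  $ S                        int true bool int true do $  expand S → C int true G
   2  $ G true int C             int true bool int true do $  expand C → int D true D
   3  $ G true int D true D int  int true bool int true do $  match int
   4  $ G true int D true D      true bool int true do $      expand D → epsilon
   5  $ G true int D true        true bool int true do $      match true
   6  $ G true int D             bool int true do $           expand D → bool
   7  $ G true int bool          bool int true do $           match bool
   8  $ G true int               int true do $                match int
   9  $ G true                   true do $                    match true
  10  $ G                        do $                         expand G → do
  11  $ do                       do $                         match do
Accept reached after 11 steps.

11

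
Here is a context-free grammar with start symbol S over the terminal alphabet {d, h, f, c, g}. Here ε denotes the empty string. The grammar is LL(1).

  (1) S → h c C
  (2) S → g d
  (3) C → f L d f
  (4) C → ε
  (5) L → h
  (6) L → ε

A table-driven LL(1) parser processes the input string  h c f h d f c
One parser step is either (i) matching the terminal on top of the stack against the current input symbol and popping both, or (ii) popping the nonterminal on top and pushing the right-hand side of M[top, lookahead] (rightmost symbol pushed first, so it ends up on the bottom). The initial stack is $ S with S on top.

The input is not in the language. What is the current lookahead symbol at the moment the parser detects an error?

step 1: stack=$ S  input=h c f h d f c $  — expand S → h c C
step 2: stack=$ C c h  input=h c f h d f c $  — match h
step 3: stack=$ C c  input=c f h d f c $  — match c
step 4: stack=$ C  input=f h d f c $  — expand C → f L d f
step 5: stack=$ f d L f  input=f h d f c $  — match f
step 6: stack=$ f d L  input=h d f c $  — expand L → h
step 7: stack=$ f d h  input=h d f c $  — match h
step 8: stack=$ f d  input=d f c $  — match d
step 9: stack=$ f  input=f c $  — match f
step 10: stack=$  input=c $  — error: stack empty but input remains

c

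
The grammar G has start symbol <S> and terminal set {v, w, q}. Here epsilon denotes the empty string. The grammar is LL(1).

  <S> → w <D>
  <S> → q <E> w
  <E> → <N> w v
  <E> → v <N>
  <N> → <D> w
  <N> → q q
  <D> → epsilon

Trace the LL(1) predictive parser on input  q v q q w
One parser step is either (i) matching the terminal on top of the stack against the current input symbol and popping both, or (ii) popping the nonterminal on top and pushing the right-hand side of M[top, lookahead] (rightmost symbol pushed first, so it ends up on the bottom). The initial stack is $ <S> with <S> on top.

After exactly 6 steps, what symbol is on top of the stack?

q

step 1: stack=$ <S>  input=q v q q w $  — expand <S> → q <E> w
step 2: stack=$ w <E> q  input=q v q q w $  — match q
step 3: stack=$ w <E>  input=v q q w $  — expand <E> → v <N>
step 4: stack=$ w <N> v  input=v q q w $  — match v
step 5: stack=$ w <N>  input=q q w $  — expand <N> → q q
step 6: stack=$ w q q  input=q q w $  — match q
Stack after step 6: $ w q (top = q).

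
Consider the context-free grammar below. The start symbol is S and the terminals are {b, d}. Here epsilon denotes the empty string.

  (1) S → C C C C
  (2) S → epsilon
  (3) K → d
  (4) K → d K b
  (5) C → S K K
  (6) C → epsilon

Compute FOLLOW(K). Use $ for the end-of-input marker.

{$, b, d}

FIRST(K): from K→d we get {d}; from K→d K b we get {d}. So FIRST(K) = {d}.
FIRST(S): from S→C C C C we get {epsilon, d}; from S→epsilon we get {epsilon}. So FIRST(S) = {epsilon, d}.
FIRST(C): from C→S K K we get {d}; from C→epsilon we get {epsilon}. So FIRST(C) = {epsilon, d}.
FOLLOW(S) includes $ since S is the start symbol.
FOLLOW(S): in C→S K K, S is followed by K K with FIRST {d}. Thus FOLLOW(S) = {$, d}.
FOLLOW(C): in S→C C C C (occurrence 1), C is followed by C C C with FIRST {epsilon, d}; in S→C C C C (occurrence 1), the suffix after C is nullable, so FOLLOW(C) ⊇ FOLLOW(S) = {$, d}; in S→C C C C (occurrence 2), C is followed by C C with FIRST {epsilon, d}; in S→C C C C (occurrence 2), the suffix after C is nullable, so FOLLOW(C) ⊇ FOLLOW(S) = {$, d}; in S→C C C C (occurrence 3), C is followed by C with FIRST {epsilon, d}; in S→C C C C (occurrence 3), the suffix after C is nullable, so FOLLOW(C) ⊇ FOLLOW(S) = {$, d}; in S→C C C C (occurrence 4), the suffix after C is empty, so FOLLOW(C) ⊇ FOLLOW(S) = {$, d}. Thus FOLLOW(C) = {$, d}.
FOLLOW(K): in K→d K b, K is followed by b with FIRST {b}; in C→S K K (occurrence 1), K is followed by K with FIRST {d}; in C→S K K (occurrence 2), the suffix after K is empty, so FOLLOW(K) ⊇ FOLLOW(C) = {$, d}. Thus FOLLOW(K) = {$, b, d}.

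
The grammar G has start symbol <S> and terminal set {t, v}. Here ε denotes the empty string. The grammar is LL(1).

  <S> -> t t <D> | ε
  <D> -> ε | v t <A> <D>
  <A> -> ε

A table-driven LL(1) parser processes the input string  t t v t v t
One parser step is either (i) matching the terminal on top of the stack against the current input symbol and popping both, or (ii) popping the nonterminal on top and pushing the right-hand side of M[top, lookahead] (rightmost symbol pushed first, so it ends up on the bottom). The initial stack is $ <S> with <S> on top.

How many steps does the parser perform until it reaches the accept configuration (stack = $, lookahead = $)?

      Stack          Input          Action
   1  $ <S>          t t v t v t $  expand <S> -> t t <D>
   2  $ <D> t t      t t v t v t $  match t
   3  $ <D> t        t v t v t $    match t
   4  $ <D>          v t v t $      expand <D> -> v t <A> <D>
   5  $ <D> <A> t v  v t v t $      match v
   6  $ <D> <A> t    t v t $        match t
   7  $ <D> <A>      v t $          expand <A> -> ε
   8  $ <D>          v t $          expand <D> -> v t <A> <D>
   9  $ <D> <A> t v  v t $          match v
  10  $ <D> <A> t    t $            match t
  11  $ <D> <A>      $              expand <A> -> ε
  12  $ <D>          $              expand <D> -> ε
Accept reached after 12 steps.

12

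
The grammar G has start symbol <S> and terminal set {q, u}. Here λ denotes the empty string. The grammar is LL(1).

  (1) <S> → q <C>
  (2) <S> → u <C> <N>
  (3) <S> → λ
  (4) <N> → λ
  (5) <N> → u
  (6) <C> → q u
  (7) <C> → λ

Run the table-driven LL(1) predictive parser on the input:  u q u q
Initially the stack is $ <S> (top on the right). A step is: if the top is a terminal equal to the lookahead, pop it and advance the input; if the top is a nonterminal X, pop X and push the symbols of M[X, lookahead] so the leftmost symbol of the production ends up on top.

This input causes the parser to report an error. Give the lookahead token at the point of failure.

     Stack        Input      Action
  1  $ <S>        u q u q $  expand <S> → u <C> <N>
  2  $ <N> <C> u  u q u q $  match u
  3  $ <N> <C>    q u q $    expand <C> → q u
  4  $ <N> u q    q u q $    match q
  5  $ <N> u      u q $      match u
  6  $ <N>        q $        error: M[<N>, q] is empty

q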